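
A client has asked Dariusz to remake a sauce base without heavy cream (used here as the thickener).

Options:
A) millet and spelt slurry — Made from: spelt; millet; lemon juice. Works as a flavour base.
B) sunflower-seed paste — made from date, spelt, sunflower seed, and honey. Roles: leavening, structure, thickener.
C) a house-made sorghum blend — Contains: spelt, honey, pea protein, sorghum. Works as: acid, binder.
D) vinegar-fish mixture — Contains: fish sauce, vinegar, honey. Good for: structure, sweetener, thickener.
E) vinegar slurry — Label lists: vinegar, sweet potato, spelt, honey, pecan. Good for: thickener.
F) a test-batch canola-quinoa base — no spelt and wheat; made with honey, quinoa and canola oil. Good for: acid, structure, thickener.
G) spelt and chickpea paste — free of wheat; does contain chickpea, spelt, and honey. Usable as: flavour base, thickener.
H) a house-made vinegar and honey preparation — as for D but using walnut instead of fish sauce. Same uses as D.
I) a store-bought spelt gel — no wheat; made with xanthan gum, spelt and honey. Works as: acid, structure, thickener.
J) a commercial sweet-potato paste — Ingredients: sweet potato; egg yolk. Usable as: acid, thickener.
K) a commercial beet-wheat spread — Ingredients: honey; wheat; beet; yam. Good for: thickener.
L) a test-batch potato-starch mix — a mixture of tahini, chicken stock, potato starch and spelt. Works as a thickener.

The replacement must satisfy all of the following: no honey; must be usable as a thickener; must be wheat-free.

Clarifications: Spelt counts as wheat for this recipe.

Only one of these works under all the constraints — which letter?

A: not usable as a thickener; has spelt, so not wheat-free — no
B: has spelt, so not wheat-free; has honey, so not honey-free — reject
C: not usable as a thickener; has spelt, so not wheat-free (and 1 more) — no
D: has honey, so not honey-free — no
E: has spelt, so not wheat-free; has honey, so not honey-free — no
F: has honey, so not honey-free — no
G: has spelt, so not wheat-free; has honey, so not honey-free — reject
H: has honey, so not honey-free — out
I: has spelt, so not wheat-free; has honey, so not honey-free — out
J: no honey, wheat-free — keep
K: has wheat, so not wheat-free; has honey, so not honey-free — out
L: has spelt, so not wheat-free — no

J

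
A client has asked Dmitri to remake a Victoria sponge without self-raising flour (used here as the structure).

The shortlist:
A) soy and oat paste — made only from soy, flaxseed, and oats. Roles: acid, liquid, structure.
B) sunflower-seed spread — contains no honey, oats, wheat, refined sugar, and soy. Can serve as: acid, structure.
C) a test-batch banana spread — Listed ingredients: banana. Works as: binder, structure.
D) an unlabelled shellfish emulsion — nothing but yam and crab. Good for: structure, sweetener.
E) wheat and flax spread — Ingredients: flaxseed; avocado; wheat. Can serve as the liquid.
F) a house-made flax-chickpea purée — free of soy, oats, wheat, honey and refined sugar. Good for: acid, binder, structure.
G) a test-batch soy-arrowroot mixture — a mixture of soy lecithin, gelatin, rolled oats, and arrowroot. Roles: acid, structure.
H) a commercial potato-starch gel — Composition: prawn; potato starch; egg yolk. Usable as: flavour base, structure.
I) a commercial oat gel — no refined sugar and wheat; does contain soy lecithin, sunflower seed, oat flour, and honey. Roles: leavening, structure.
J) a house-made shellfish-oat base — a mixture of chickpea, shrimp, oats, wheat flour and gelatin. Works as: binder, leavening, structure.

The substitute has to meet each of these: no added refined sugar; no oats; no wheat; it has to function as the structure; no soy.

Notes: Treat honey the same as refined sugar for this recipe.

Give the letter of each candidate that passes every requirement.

B, C, D, F, H

A: has oats, so not oat-free; has soy, so not soy-free — no
B: no wheat, no-added-sugar — keep
C: only banana; none excluded — keep
D: only crab and yam; none excluded — OK
E: not usable as a structure; has wheat, so not wheat-free — out
F: all constraints satisfied — valid
G: has rolled oats, so not oat-free; has soy lecithin, so not soy-free — no
H: only egg yolk, prawn, and potato starch; none excluded — OK
I: has oat flour, so not oat-free; has soy lecithin, so not soy-free (and 1 more) — out
J: has oats, so not oat-free; has wheat flour, so not wheat-free — out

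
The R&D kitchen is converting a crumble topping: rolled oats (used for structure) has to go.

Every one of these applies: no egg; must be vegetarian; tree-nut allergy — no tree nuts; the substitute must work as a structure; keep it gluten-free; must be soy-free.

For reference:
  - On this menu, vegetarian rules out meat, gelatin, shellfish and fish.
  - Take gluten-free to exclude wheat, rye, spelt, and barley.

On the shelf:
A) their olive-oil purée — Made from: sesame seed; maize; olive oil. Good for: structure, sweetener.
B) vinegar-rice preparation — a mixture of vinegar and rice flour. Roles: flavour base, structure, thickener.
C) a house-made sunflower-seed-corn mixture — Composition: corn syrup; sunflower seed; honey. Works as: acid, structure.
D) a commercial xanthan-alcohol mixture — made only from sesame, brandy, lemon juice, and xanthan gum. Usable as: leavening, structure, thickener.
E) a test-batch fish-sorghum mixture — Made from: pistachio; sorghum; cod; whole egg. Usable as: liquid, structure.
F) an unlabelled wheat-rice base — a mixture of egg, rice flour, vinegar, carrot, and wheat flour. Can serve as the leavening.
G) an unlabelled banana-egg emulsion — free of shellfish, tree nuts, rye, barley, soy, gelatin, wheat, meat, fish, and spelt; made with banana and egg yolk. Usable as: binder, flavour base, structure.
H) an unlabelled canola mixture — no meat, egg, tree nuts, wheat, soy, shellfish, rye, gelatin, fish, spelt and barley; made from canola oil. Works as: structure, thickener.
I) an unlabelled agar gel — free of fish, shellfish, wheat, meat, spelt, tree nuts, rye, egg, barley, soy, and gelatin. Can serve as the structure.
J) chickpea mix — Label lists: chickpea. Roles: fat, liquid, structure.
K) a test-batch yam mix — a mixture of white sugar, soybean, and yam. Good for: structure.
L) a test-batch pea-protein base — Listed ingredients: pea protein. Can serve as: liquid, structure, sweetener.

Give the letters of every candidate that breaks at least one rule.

A: works as a structure, vegetarian, no egg — valid
B: works as a structure, gluten-free, no egg — keep
C: works as a structure, no egg, no soy — keep
D: works as a structure, no egg, no tree nuts — OK
E: has cod, so not vegetarian; has whole egg, so not egg-free (and 1 more) — no
F: not usable as a structure; has wheat flour, so not gluten-free (and 1 more) — reject
G: has egg yolk, so not egg-free — reject
H: no soy, no egg — OK
I: every rule checks out — valid
J: works as a structure, vegetarian, no egg — valid
K: has soybean, so not soy-free — out
L: works as a structure, no tree nuts, vegetarian — valid

E, F, G, K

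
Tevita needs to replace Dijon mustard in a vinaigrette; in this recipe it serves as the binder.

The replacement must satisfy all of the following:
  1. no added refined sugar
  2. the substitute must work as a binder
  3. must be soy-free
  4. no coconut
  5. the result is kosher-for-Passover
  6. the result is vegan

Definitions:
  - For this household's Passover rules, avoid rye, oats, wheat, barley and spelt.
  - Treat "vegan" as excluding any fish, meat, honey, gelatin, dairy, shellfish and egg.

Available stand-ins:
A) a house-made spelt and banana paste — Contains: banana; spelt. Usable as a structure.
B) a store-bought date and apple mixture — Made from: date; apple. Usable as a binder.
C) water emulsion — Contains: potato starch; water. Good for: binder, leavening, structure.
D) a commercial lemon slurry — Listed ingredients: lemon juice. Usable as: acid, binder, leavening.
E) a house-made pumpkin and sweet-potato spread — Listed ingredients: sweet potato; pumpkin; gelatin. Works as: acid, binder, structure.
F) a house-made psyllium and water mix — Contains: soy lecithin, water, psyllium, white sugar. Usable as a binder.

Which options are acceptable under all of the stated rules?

A: not usable as a binder; has spelt, so not kosher-for-Passover — reject
B: only date and apple; none excluded — OK
C: every rule checks out — keep
D: works as a binder, vegan, no refined sugar — valid
E: has gelatin, so not vegan — reject
F: has soy lecithin, so not soy-free; has white sugar, so not no-added-sugar — reject

B, C, D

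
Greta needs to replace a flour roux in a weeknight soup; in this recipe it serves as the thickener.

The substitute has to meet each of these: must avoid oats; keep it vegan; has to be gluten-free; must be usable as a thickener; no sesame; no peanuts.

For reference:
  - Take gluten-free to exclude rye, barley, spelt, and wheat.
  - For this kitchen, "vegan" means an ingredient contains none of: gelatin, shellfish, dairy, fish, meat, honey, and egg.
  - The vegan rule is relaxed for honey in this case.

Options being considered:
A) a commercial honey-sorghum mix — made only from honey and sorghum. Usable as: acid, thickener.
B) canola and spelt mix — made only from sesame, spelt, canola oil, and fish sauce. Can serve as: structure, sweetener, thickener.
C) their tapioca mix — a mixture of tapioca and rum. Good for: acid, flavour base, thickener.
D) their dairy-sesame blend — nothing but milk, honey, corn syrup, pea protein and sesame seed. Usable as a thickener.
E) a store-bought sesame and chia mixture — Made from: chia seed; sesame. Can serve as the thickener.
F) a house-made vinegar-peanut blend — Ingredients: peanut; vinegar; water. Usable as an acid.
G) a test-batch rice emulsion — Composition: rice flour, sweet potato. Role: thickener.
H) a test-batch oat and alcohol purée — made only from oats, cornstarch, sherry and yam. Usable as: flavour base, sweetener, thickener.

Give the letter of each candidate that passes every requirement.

A, C, G

A: honey is permitted under the vegan carve-out; nothing else excluded — OK
B: has spelt, so not gluten-free; has fish sauce, so not vegan (and 1 more) — reject
C: only rum and tapioca; none excluded — valid
D: has milk, so not vegan; has sesame seed, so not sesame-free — no
E: has sesame, so not sesame-free — reject
F: not usable as a thickener; has peanut, so not peanut-free — no
G: all constraints satisfied — OK
H: has oats, so not oat-free — no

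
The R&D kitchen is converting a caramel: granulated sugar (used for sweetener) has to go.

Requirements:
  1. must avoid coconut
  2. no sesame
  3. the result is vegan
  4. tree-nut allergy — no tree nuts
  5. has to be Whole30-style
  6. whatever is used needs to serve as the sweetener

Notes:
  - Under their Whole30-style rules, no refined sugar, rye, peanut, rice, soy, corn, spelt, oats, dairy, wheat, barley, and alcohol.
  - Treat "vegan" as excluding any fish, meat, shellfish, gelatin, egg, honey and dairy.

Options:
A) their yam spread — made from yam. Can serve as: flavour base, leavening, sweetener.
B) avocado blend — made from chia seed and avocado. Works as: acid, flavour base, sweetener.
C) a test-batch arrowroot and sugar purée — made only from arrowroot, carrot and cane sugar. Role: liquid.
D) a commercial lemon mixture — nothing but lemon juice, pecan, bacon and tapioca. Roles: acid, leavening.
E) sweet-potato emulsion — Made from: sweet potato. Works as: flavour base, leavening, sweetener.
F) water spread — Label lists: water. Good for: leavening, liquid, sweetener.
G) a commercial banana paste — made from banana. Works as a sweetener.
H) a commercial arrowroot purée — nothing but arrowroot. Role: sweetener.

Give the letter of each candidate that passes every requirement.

A, B, E, F, G, H

A: only yam; none excluded — OK
B: nothing on the exclusion list — OK
C: not usable as a sweetener; has cane sugar, so not Whole30-style — out
D: not usable as a sweetener; has bacon, so not vegan (and 1 more) — reject
E: works as a sweetener, no tree nuts, no sesame — valid
F: only water; none excluded — valid
G: only banana; none excluded — valid
H: only arrowroot; none excluded — OK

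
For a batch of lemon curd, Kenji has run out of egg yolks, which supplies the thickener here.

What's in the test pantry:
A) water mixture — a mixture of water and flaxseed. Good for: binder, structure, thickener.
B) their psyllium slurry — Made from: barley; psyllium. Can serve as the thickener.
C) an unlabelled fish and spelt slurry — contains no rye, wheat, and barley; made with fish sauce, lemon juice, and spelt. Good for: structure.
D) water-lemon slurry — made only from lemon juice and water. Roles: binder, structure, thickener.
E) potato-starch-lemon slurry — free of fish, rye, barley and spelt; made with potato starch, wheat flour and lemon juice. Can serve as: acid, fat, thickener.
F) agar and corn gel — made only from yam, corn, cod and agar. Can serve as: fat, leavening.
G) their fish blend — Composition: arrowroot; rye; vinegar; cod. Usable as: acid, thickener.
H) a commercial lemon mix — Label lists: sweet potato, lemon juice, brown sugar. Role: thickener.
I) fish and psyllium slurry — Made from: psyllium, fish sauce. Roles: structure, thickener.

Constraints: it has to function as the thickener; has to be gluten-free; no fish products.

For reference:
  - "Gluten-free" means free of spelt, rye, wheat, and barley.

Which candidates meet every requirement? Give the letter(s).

A, D, H

A: every rule checks out — OK
B: has barley, so not gluten-free — no
C: not usable as a thickener; has spelt, so not gluten-free (and 1 more) — no
D: all constraints satisfied — keep
E: has wheat flour, so not gluten-free — reject
F: not usable as a thickener; has cod, so not fish-free — out
G: has rye, so not gluten-free; has cod, so not fish-free — reject
H: only brown sugar, sweet potato and lemon juice; none excluded — keep
I: has fish sauce, so not fish-free — out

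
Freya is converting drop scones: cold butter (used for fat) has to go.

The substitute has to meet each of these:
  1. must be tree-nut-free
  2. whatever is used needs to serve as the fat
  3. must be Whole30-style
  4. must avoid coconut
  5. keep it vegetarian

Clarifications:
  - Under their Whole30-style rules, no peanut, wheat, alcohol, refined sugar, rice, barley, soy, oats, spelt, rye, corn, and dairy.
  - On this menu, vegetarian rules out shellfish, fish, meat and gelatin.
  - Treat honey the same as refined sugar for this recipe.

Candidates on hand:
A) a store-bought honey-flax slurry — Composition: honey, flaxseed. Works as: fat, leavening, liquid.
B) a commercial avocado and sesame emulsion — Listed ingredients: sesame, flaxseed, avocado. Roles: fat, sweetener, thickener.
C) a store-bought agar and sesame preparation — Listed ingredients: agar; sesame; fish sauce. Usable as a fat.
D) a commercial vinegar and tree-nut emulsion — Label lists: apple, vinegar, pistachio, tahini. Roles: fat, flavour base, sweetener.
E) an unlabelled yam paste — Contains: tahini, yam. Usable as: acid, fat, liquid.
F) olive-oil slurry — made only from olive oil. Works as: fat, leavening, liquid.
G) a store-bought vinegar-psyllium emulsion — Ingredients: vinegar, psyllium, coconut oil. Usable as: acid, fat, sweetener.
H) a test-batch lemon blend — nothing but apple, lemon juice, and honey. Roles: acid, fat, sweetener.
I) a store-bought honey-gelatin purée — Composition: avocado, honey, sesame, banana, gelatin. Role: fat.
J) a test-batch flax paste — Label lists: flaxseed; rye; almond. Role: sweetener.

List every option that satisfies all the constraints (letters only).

B, E, F

A: has honey, so not Whole30-style — reject
B: works as a fat, no coconut, no tree nuts — OK
C: has fish sauce, so not vegetarian — no
D: has pistachio, so not tree-nut-free — no
E: nothing on the exclusion list — keep
F: only olive oil; none excluded — valid
G: has coconut oil, so not coconut-free — reject
H: has honey, so not Whole30-style — reject
I: has honey, so not Whole30-style; has gelatin, so not vegetarian — no
J: not usable as a fat; has rye, so not Whole30-style (and 1 more) — reject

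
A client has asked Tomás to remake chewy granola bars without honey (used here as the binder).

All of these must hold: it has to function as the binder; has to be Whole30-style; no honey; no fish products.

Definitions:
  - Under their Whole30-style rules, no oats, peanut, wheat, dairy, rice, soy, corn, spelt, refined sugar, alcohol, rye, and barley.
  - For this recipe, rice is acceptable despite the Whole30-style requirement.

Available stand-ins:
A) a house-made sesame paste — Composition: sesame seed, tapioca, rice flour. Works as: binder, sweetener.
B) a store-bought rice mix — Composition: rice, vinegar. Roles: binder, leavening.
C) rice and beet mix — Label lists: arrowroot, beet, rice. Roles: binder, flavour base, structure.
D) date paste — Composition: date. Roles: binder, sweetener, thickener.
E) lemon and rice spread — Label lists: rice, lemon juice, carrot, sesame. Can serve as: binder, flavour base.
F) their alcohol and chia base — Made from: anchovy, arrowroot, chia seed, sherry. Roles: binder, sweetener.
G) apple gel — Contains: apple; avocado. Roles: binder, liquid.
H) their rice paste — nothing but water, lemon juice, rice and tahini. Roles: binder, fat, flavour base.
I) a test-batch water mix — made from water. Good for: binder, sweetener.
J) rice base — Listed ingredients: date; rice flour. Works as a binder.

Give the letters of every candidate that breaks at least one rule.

F

A: rice is permitted under the Whole30-style carve-out; nothing else excluded — OK
B: rice is permitted under the Whole30-style carve-out; nothing else excluded — keep
C: rice is permitted under the Whole30-style carve-out; nothing else excluded — valid
D: works as a binder, Whole30-style, no fish — valid
E: rice is permitted under the Whole30-style carve-out; nothing else excluded — keep
F: has sherry, so not Whole30-style; has anchovy, so not fish-free — no
G: works as a binder, no fish, no honey — OK
H: rice is permitted under the Whole30-style carve-out; nothing else excluded — valid
I: only water; none excluded — keep
J: rice is permitted under the Whole30-style carve-out; nothing else excluded — valid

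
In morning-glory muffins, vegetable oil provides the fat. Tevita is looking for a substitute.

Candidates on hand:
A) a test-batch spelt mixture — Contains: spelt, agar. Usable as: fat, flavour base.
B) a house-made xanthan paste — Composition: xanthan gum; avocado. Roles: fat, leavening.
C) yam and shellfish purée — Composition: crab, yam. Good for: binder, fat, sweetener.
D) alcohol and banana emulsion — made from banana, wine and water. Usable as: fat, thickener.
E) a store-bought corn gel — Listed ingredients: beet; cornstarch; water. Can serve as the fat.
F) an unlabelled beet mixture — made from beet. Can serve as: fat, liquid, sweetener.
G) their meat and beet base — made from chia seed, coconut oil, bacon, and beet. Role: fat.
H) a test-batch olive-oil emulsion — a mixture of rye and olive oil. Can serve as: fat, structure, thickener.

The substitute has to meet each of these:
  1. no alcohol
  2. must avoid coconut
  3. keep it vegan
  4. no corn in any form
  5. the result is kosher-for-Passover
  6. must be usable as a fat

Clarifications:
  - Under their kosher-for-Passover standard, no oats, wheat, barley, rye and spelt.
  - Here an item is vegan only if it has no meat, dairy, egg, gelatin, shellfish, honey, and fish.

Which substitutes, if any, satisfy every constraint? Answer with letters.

B, F

A: has spelt, so not kosher-for-Passover — no
B: works as a fat, no corn, no coconut — keep
C: has crab, so not vegan — out
D: has wine, so not alcohol-free — out
E: has cornstarch, so not corn-free — no
F: all constraints satisfied — valid
G: has bacon, so not vegan; has coconut oil, so not coconut-free — out
H: has rye, so not kosher-for-Passover — reject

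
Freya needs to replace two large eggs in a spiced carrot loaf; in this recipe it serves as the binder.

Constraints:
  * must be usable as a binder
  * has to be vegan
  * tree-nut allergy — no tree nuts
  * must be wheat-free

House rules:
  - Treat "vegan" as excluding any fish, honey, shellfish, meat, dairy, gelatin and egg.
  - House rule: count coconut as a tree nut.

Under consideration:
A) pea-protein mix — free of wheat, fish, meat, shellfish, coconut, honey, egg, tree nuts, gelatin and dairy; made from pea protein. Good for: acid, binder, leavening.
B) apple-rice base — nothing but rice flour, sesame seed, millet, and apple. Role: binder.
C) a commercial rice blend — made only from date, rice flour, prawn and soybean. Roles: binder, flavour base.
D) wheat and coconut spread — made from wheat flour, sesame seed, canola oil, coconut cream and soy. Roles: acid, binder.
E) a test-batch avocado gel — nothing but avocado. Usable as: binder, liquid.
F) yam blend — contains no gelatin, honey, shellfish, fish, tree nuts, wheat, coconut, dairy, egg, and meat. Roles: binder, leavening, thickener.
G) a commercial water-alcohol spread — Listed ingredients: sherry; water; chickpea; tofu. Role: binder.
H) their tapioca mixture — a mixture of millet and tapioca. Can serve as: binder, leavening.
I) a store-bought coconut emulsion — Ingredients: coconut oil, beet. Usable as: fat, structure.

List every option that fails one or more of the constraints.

C, D, I

A: vegan, no wheat — keep
B: tree-nut-free, no wheat — OK
C: has prawn, so not vegan — no
D: has wheat flour, so not wheat-free; has coconut cream, so not tree-nut-free — reject
E: all constraints satisfied — valid
F: every rule checks out — valid
G: sherry and tofu etc. — none of it excluded — OK
H: no wheat, vegan — valid
I: not usable as a binder; has coconut oil, so not tree-nut-free — out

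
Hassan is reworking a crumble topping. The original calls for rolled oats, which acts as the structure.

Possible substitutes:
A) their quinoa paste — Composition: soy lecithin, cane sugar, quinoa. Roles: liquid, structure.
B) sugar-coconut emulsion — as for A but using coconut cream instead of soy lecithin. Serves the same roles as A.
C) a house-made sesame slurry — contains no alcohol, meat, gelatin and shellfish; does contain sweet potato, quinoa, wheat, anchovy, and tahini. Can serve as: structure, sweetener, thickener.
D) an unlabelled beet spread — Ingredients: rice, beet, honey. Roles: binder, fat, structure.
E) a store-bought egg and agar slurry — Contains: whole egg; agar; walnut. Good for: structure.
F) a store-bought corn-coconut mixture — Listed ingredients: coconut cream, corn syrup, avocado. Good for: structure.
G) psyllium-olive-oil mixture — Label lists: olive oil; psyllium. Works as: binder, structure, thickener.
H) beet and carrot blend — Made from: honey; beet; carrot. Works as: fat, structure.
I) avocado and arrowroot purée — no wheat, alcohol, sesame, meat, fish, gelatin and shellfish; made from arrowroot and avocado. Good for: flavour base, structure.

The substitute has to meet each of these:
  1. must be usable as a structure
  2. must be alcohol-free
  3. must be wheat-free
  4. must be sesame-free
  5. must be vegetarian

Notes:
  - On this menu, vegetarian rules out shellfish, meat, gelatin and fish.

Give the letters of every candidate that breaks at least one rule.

C

A: works as a structure, no alcohol, vegetarian — OK
B: only coconut cream, cane sugar and quinoa; none excluded — valid
C: has anchovy, so not vegetarian; has wheat, so not wheat-free (and 1 more) — reject
D: no sesame, no wheat — valid
E: vegetarian, no alcohol — OK
F: works as a structure, no sesame, no alcohol — keep
G: no sesame, no alcohol — OK
H: only honey, beet and carrot; none excluded — valid
I: works as a structure, no wheat, no alcohol — valid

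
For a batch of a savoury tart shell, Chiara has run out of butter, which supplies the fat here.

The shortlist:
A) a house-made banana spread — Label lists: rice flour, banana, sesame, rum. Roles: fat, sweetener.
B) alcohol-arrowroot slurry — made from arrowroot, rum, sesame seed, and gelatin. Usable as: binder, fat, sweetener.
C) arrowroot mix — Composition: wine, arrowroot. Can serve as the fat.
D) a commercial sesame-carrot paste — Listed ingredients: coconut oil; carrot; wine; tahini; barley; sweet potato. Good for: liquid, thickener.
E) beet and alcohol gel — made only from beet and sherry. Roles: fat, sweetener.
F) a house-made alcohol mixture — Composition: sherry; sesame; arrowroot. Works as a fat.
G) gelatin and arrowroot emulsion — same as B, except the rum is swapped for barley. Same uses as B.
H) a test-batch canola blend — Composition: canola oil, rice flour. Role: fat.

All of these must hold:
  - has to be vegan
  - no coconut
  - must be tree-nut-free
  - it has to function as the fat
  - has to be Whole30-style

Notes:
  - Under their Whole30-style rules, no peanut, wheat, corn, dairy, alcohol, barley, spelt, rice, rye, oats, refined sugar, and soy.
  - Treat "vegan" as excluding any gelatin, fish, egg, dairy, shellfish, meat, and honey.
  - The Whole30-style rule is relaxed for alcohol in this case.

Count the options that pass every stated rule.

3

A: has rice flour, so not Whole30-style — no
B: has gelatin, so not vegan — no
C: alcohol is permitted under the Whole30-style carve-out; nothing else excluded — keep
D: not usable as a fat; has barley, so not Whole30-style (and 1 more) — reject
E: alcohol is permitted under the Whole30-style carve-out; nothing else excluded — OK
F: alcohol is permitted under the Whole30-style carve-out; nothing else excluded — keep
G: has barley, so not Whole30-style; has gelatin, so not vegan — reject
H: has rice flour, so not Whole30-style — reject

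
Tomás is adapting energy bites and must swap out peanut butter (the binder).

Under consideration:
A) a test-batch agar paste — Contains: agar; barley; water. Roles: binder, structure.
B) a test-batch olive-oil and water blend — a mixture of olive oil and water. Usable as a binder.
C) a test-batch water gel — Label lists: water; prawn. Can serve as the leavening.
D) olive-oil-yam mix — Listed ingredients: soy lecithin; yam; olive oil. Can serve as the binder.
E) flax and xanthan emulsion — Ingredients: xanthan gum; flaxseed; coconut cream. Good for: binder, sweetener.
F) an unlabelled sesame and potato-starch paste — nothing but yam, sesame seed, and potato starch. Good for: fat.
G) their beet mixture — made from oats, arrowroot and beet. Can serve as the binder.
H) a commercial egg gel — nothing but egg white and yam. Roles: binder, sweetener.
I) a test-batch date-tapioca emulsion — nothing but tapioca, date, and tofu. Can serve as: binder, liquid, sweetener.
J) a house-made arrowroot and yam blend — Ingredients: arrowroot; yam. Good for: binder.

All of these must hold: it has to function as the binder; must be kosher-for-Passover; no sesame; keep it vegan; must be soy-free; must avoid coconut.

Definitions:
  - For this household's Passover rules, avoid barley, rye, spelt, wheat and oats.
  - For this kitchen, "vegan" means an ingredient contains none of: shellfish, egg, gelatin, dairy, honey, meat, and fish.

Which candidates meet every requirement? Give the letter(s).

A: has barley, so not kosher-for-Passover — out
B: only olive oil and water; none excluded — valid
C: not usable as a binder; has prawn, so not vegan — out
D: has soy lecithin, so not soy-free — out
E: has coconut cream, so not coconut-free — out
F: not usable as a binder; has sesame seed, so not sesame-free — reject
G: has oats, so not kosher-for-Passover — out
H: has egg white, so not vegan — no
I: has tofu, so not soy-free — reject
J: only arrowroot and yam; none excluded — OK

B, J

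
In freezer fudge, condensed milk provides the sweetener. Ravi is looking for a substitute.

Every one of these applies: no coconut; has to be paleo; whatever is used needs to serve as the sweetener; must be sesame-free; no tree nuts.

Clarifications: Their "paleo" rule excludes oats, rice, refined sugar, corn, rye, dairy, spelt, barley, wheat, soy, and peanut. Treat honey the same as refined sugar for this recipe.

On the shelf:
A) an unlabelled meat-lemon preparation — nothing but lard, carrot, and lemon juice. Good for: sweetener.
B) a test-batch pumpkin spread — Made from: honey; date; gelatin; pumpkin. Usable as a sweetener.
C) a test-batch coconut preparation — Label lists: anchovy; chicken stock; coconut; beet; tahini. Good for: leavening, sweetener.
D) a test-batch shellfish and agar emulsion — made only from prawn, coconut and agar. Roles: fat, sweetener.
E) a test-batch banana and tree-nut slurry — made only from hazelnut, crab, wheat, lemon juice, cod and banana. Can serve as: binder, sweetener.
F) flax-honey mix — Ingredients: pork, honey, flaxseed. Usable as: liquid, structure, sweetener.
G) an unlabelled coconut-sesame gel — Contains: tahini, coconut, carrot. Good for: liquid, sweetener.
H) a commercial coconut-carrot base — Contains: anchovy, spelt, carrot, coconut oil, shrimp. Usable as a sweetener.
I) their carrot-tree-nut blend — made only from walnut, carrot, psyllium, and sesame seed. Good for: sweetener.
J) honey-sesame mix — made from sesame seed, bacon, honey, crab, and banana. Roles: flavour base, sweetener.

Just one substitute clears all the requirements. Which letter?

A

A: nothing on the exclusion list — keep
B: has honey, so not paleo — reject
C: has tahini, so not sesame-free; has coconut, so not coconut-free — reject
D: has coconut, so not coconut-free — no
E: has wheat, so not paleo; has hazelnut, so not tree-nut-free — no
F: has honey, so not paleo — out
G: has tahini, so not sesame-free; has coconut, so not coconut-free — no
H: has spelt, so not paleo; has coconut oil, so not coconut-free — no
I: has sesame seed, so not sesame-free; has walnut, so not tree-nut-free — out
J: has honey, so not paleo; has sesame seed, so not sesame-free — out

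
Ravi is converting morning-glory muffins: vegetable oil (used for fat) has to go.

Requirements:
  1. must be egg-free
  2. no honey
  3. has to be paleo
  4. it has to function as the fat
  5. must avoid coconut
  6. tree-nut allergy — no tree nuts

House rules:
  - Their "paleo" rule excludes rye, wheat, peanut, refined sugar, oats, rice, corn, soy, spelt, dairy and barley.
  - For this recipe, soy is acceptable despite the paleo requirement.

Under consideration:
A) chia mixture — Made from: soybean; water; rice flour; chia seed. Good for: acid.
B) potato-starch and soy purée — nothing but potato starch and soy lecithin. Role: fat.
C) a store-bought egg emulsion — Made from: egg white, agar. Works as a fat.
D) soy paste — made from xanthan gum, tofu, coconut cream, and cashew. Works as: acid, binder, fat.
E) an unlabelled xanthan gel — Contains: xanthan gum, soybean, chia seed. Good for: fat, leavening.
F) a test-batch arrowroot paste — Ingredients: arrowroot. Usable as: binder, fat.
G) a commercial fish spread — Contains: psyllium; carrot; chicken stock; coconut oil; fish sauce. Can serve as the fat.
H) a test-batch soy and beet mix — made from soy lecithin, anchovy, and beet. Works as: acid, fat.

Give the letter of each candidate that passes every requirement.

A: not usable as a fat; has rice flour, so not paleo — reject
B: soy is permitted under the paleo carve-out; nothing else excluded — valid
C: has egg white, so not egg-free — no
D: has cashew, so not tree-nut-free; has coconut cream, so not coconut-free — out
E: soy is permitted under the paleo carve-out; nothing else excluded — valid
F: only arrowroot; none excluded — OK
G: has coconut oil, so not coconut-free — reject
H: soy is permitted under the paleo carve-out; nothing else excluded — valid

B, E, F, H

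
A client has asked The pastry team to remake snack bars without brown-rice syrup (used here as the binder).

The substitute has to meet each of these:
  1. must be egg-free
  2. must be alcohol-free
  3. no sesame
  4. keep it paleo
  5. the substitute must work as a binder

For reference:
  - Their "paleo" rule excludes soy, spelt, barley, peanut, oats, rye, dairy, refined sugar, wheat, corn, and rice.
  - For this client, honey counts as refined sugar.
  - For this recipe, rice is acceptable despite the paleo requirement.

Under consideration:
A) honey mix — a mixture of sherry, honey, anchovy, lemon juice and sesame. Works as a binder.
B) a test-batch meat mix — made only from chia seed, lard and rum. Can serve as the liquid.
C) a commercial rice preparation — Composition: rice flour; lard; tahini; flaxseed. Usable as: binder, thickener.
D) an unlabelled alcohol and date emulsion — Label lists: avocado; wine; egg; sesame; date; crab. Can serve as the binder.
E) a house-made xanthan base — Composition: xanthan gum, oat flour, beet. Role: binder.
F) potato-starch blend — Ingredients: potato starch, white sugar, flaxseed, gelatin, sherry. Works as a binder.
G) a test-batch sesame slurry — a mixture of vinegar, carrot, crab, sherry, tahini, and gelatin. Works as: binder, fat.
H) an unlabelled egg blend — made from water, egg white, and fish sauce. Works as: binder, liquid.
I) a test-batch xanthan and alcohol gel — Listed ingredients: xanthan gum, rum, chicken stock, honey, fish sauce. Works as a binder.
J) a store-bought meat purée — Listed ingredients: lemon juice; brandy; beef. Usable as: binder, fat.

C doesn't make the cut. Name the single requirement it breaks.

sesame-free

usable as a binder: satisfied
paleo: satisfied
alcohol-free: satisfied
sesame-free: has tahini — fails
egg-free: satisfied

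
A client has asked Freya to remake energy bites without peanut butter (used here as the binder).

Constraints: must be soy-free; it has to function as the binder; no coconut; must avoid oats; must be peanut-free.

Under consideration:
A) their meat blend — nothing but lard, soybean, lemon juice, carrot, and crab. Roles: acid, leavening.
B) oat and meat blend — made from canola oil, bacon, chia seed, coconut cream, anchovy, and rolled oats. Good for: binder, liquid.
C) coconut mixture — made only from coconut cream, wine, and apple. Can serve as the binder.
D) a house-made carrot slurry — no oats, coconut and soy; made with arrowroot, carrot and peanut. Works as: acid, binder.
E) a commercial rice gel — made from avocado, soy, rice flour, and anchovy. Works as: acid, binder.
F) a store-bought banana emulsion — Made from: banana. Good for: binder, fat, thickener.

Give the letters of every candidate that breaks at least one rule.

A, B, C, D, E

A: not usable as a binder; has soybean, so not soy-free — reject
B: has rolled oats, so not oat-free; has coconut cream, so not coconut-free — no
C: has coconut cream, so not coconut-free — reject
D: has peanut, so not peanut-free — out
E: has soy, so not soy-free — reject
F: nothing on the exclusion list — keep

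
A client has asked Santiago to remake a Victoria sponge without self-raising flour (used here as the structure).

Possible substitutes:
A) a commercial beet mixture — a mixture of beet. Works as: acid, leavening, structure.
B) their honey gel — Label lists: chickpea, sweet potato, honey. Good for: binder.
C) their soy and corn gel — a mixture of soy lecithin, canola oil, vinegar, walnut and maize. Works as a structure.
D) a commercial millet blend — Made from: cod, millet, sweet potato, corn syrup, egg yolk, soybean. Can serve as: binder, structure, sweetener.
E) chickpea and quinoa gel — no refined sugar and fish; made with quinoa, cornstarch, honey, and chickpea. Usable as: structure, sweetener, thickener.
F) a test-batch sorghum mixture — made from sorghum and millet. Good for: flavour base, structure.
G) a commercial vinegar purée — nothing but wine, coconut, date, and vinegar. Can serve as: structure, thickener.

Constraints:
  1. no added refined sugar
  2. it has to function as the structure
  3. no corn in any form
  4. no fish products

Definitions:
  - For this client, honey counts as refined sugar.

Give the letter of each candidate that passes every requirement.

A, F, G

A: only beet; none excluded — valid
B: not usable as a structure; has honey, so not no-added-sugar — out
C: has maize, so not corn-free — out
D: has corn syrup, so not corn-free; has cod, so not fish-free — reject
E: has honey, so not no-added-sugar; has cornstarch, so not corn-free — no
F: no-added-sugar, no fish — keep
G: every rule checks out — valid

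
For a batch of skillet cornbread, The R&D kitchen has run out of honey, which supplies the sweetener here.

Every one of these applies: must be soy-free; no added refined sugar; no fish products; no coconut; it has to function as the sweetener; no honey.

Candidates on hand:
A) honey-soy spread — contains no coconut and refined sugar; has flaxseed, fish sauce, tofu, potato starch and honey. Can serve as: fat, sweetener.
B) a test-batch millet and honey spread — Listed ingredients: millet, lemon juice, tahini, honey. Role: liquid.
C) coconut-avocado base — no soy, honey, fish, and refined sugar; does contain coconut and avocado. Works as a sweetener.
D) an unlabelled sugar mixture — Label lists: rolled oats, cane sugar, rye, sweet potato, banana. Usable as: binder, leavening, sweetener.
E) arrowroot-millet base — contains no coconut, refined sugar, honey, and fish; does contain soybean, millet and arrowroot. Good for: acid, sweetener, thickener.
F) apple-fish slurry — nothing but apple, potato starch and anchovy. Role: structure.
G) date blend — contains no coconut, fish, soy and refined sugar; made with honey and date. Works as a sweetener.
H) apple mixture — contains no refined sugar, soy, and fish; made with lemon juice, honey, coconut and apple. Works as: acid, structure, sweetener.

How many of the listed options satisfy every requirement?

0

A: has fish sauce, so not fish-free; has honey, so not honey-free (and 1 more) — no
B: not usable as a sweetener; has honey, so not honey-free — no
C: has coconut, so not coconut-free — out
D: has cane sugar, so not no-added-sugar — out
E: has soybean, so not soy-free — out
F: not usable as a sweetener; has anchovy, so not fish-free — no
G: has honey, so not honey-free — no
H: has honey, so not honey-free; has coconut, so not coconut-free — no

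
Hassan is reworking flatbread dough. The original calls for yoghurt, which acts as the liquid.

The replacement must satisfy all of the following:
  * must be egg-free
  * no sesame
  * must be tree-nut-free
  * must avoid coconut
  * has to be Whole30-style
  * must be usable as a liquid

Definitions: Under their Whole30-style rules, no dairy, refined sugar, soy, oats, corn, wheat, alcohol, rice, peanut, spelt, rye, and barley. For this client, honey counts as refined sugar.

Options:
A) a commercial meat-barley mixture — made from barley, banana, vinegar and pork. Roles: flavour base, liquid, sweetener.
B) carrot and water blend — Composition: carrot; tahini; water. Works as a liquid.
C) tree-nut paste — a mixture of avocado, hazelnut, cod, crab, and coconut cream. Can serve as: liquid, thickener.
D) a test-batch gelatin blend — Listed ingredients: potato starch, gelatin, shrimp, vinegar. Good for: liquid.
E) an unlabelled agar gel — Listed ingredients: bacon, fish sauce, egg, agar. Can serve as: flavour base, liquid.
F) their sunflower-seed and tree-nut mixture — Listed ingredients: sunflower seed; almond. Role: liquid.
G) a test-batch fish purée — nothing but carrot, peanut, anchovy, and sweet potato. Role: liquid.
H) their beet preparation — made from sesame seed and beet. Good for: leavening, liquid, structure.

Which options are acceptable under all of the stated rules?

D

A: has barley, so not Whole30-style — no
B: has tahini, so not sesame-free — reject
C: has coconut cream, so not coconut-free; has hazelnut, so not tree-nut-free — reject
D: works as a liquid, Whole30-style, no egg — keep
E: has egg, so not egg-free — reject
F: has almond, so not tree-nut-free — out
G: has peanut, so not Whole30-style — out
H: has sesame seed, so not sesame-free — no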